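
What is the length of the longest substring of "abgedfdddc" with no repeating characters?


Input: "abgedfdddc"
Sliding window (track last position of each char):
  Position 0 ('a'): window [0,0] length 1 -- new best
  Position 1 ('b'): window [0,1] length 2 -- new best
  Position 2 ('g'): window [0,2] length 3 -- new best
  Position 3 ('e'): window [0,3] length 4 -- new best
  Position 4 ('d'): window [0,4] length 5 -- new best
  Position 5 ('f'): window [0,5] length 6 -- new best
  Position 6 ('d'): repeat (last at 4), move window start to 5
  Position 6 ('d'): window [5,6] length 2
  Position 7 ('d'): repeat (last at 6), move window start to 7
  Position 7 ('d'): window [7,7] length 1
  Position 8 ('d'): repeat (last at 7), move window start to 8
  Position 8 ('d'): window [8,8] length 1
  Position 9 ('c'): window [8,9] length 2
Longest substring with no repeats: "abgedf" with length 6

6


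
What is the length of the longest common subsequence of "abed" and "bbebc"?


LCS of "abed" and "bbebc"
DP table:
           b    b    e    b    c
      0    0    0    0    0    0
  a   0    0    0    0    0    0
  b   0    1    1    1    1    1
  e   0    1    1    2    2    2
  d   0    1    1    2    2    2
LCS length = dp[4][5] = 2

2


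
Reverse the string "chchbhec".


Input: chchbhec
Reading characters right to left:
  Position 7: 'c'
  Position 6: 'e'
  Position 5: 'h'
  Position 4: 'b'
  Position 3: 'h'
  Position 2: 'c'
  Position 1: 'h'
  Position 0: 'c'
Reversed: cehbhchc

cehbhchc


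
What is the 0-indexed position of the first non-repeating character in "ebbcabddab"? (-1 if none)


Input: ebbcabddab
Character frequencies:
  'a': 2
  'b': 4
  'c': 1
  'd': 2
  'e': 1
Scanning left to right for freq == 1:
  Position 0 ('e'): unique! => answer = 0

0


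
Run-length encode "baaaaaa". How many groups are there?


Input: baaaaaa
Scanning for consecutive runs:
  Group 1: 'b' x 1 (positions 0-0)
  Group 2: 'a' x 6 (positions 1-6)
Total groups: 2

2


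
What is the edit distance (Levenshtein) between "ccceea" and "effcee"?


Computing edit distance: "ccceea" -> "effcee"
DP table:
           e    f    f    c    e    e
      0    1    2    3    4    5    6
  c   1    1    2    3    3    4    5
  c   2    2    2    3    3    4    5
  c   3    3    3    3    3    4    5
  e   4    3    4    4    4    3    4
  e   5    4    4    5    5    4    3
  a   6    5    5    5    6    5    4
Edit distance = dp[6][6] = 4

4


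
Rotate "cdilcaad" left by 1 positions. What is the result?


Input: "cdilcaad", rotate left by 1
First 1 characters: "c"
Remaining characters: "dilcaad"
Concatenate remaining + first: "dilcaad" + "c" = "dilcaadc"

dilcaadc


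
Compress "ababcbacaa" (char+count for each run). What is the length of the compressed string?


Input: ababcbacaa
Runs:
  'a' x 1 => "a1"
  'b' x 1 => "b1"
  'a' x 1 => "a1"
  'b' x 1 => "b1"
  'c' x 1 => "c1"
  'b' x 1 => "b1"
  'a' x 1 => "a1"
  'c' x 1 => "c1"
  'a' x 2 => "a2"
Compressed: "a1b1a1b1c1b1a1c1a2"
Compressed length: 18

18


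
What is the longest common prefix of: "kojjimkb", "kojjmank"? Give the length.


Words: kojjimkb, kojjmank
  Position 0: all 'k' => match
  Position 1: all 'o' => match
  Position 2: all 'j' => match
  Position 3: all 'j' => match
  Position 4: ('i', 'm') => mismatch, stop
LCP = "kojj" (length 4)

4


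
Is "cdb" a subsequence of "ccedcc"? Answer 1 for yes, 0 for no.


Check if "cdb" is a subsequence of "ccedcc"
Greedy scan:
  Position 0 ('c'): matches sub[0] = 'c'
  Position 1 ('c'): no match needed
  Position 2 ('e'): no match needed
  Position 3 ('d'): matches sub[1] = 'd'
  Position 4 ('c'): no match needed
  Position 5 ('c'): no match needed
Only matched 2/3 characters => not a subsequence

0


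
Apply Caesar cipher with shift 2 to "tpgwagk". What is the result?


Caesar cipher: shift "tpgwagk" by 2
  't' (pos 19) + 2 = pos 21 = 'v'
  'p' (pos 15) + 2 = pos 17 = 'r'
  'g' (pos 6) + 2 = pos 8 = 'i'
  'w' (pos 22) + 2 = pos 24 = 'y'
  'a' (pos 0) + 2 = pos 2 = 'c'
  'g' (pos 6) + 2 = pos 8 = 'i'
  'k' (pos 10) + 2 = pos 12 = 'm'
Result: vriycim

vriycim


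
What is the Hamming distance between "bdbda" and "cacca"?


Comparing "bdbda" and "cacca" position by position:
  Position 0: 'b' vs 'c' => differ
  Position 1: 'd' vs 'a' => differ
  Position 2: 'b' vs 'c' => differ
  Position 3: 'd' vs 'c' => differ
  Position 4: 'a' vs 'a' => same
Total differences (Hamming distance): 4

4


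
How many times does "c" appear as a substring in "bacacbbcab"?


Searching for "c" in "bacacbbcab"
Scanning each position:
  Position 0: "b" => no
  Position 1: "a" => no
  Position 2: "c" => MATCH
  Position 3: "a" => no
  Position 4: "c" => MATCH
  Position 5: "b" => no
  Position 6: "b" => no
  Position 7: "c" => MATCH
  Position 8: "a" => no
  Position 9: "b" => no
Total occurrences: 3

3


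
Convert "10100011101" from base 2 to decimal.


Input: "10100011101" in base 2
Positional expansion:
  Digit '1' (value 1) x 2^10 = 1024
  Digit '0' (value 0) x 2^9 = 0
  Digit '1' (value 1) x 2^8 = 256
  Digit '0' (value 0) x 2^7 = 0
  Digit '0' (value 0) x 2^6 = 0
  Digit '0' (value 0) x 2^5 = 0
  Digit '1' (value 1) x 2^4 = 16
  Digit '1' (value 1) x 2^3 = 8
  Digit '1' (value 1) x 2^2 = 4
  Digit '0' (value 0) x 2^1 = 0
  Digit '1' (value 1) x 2^0 = 1
Sum = 1309

1309


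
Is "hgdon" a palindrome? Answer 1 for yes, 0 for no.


Input: hgdon
Reversed: nodgh
  Compare pos 0 ('h') with pos 4 ('n'): MISMATCH
  Compare pos 1 ('g') with pos 3 ('o'): MISMATCH
Result: not a palindrome

0


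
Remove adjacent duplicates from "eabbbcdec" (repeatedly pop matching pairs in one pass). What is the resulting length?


Input: eabbbcdec
Stack-based adjacent duplicate removal:
  Read 'e': push. Stack: e
  Read 'a': push. Stack: ea
  Read 'b': push. Stack: eab
  Read 'b': matches stack top 'b' => pop. Stack: ea
  Read 'b': push. Stack: eab
  Read 'c': push. Stack: eabc
  Read 'd': push. Stack: eabcd
  Read 'e': push. Stack: eabcde
  Read 'c': push. Stack: eabcdec
Final stack: "eabcdec" (length 7)

7


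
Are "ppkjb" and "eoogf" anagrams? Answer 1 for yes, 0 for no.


Strings: "ppkjb", "eoogf"
Sorted first:  bjkpp
Sorted second: efgoo
Differ at position 0: 'b' vs 'e' => not anagrams

0


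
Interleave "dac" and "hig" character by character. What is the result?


Interleaving "dac" and "hig":
  Position 0: 'd' from first, 'h' from second => "dh"
  Position 1: 'a' from first, 'i' from second => "ai"
  Position 2: 'c' from first, 'g' from second => "cg"
Result: dhaicg

dhaicg


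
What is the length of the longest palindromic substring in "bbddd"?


Input: "bbddd"
Checking substrings for palindromes:
  [2:5] "ddd" (len 3) => palindrome
  [0:2] "bb" (len 2) => palindrome
  [2:4] "dd" (len 2) => palindrome
  [3:5] "dd" (len 2) => palindrome
Longest palindromic substring: "ddd" with length 3

3


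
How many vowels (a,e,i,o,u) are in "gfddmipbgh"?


Input: gfddmipbgh
Checking each character:
  'g' at position 0: consonant
  'f' at position 1: consonant
  'd' at position 2: consonant
  'd' at position 3: consonant
  'm' at position 4: consonant
  'i' at position 5: vowel (running total: 1)
  'p' at position 6: consonant
  'b' at position 7: consonant
  'g' at position 8: consonant
  'h' at position 9: consonant
Total vowels: 1

1


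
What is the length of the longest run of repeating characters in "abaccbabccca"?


Input: "abaccbabccca"
Scanning for longest run:
  Position 1 ('b'): new char, reset run to 1
  Position 2 ('a'): new char, reset run to 1
  Position 3 ('c'): new char, reset run to 1
  Position 4 ('c'): continues run of 'c', length=2
  Position 5 ('b'): new char, reset run to 1
  Position 6 ('a'): new char, reset run to 1
  Position 7 ('b'): new char, reset run to 1
  Position 8 ('c'): new char, reset run to 1
  Position 9 ('c'): continues run of 'c', length=2
  Position 10 ('c'): continues run of 'c', length=3
  Position 11 ('a'): new char, reset run to 1
Longest run: 'c' with length 3

3


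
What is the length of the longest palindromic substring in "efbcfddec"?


Input: "efbcfddec"
Checking substrings for palindromes:
  [5:7] "dd" (len 2) => palindrome
Longest palindromic substring: "dd" with length 2

2


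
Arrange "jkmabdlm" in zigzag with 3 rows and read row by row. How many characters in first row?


Zigzag "jkmabdlm" into 3 rows:
Placing characters:
  'j' => row 0
  'k' => row 1
  'm' => row 2
  'a' => row 1
  'b' => row 0
  'd' => row 1
  'l' => row 2
  'm' => row 1
Rows:
  Row 0: "jb"
  Row 1: "kadm"
  Row 2: "ml"
First row length: 2

2


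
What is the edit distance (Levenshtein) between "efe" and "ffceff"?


Computing edit distance: "efe" -> "ffceff"
DP table:
           f    f    c    e    f    f
      0    1    2    3    4    5    6
  e   1    1    2    3    3    4    5
  f   2    1    1    2    3    3    4
  e   3    2    2    2    2    3    4
Edit distance = dp[3][6] = 4

4


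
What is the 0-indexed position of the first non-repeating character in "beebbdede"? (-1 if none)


Input: beebbdede
Character frequencies:
  'b': 3
  'd': 2
  'e': 4
Scanning left to right for freq == 1:
  Position 0 ('b'): freq=3, skip
  Position 1 ('e'): freq=4, skip
  Position 2 ('e'): freq=4, skip
  Position 3 ('b'): freq=3, skip
  Position 4 ('b'): freq=3, skip
  Position 5 ('d'): freq=2, skip
  Position 6 ('e'): freq=4, skip
  Position 7 ('d'): freq=2, skip
  Position 8 ('e'): freq=4, skip
  No unique character found => answer = -1

-1


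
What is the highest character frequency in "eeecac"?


Input: eeecac
Character counts:
  'a': 1
  'c': 2
  'e': 3
Maximum frequency: 3

3


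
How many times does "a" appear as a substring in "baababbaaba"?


Searching for "a" in "baababbaaba"
Scanning each position:
  Position 0: "b" => no
  Position 1: "a" => MATCH
  Position 2: "a" => MATCH
  Position 3: "b" => no
  Position 4: "a" => MATCH
  Position 5: "b" => no
  Position 6: "b" => no
  Position 7: "a" => MATCH
  Position 8: "a" => MATCH
  Position 9: "b" => no
  Position 10: "a" => MATCH
Total occurrences: 6

6


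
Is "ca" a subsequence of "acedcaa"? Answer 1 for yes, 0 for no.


Check if "ca" is a subsequence of "acedcaa"
Greedy scan:
  Position 0 ('a'): no match needed
  Position 1 ('c'): matches sub[0] = 'c'
  Position 2 ('e'): no match needed
  Position 3 ('d'): no match needed
  Position 4 ('c'): no match needed
  Position 5 ('a'): matches sub[1] = 'a'
  Position 6 ('a'): no match needed
All 2 characters matched => is a subsequence

1


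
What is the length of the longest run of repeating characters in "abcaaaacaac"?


Input: "abcaaaacaac"
Scanning for longest run:
  Position 1 ('b'): new char, reset run to 1
  Position 2 ('c'): new char, reset run to 1
  Position 3 ('a'): new char, reset run to 1
  Position 4 ('a'): continues run of 'a', length=2
  Position 5 ('a'): continues run of 'a', length=3
  Position 6 ('a'): continues run of 'a', length=4
  Position 7 ('c'): new char, reset run to 1
  Position 8 ('a'): new char, reset run to 1
  Position 9 ('a'): continues run of 'a', length=2
  Position 10 ('c'): new char, reset run to 1
Longest run: 'a' with length 4

4


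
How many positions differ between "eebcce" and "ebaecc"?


Comparing "eebcce" and "ebaecc" position by position:
  Position 0: 'e' vs 'e' => same
  Position 1: 'e' vs 'b' => DIFFER
  Position 2: 'b' vs 'a' => DIFFER
  Position 3: 'c' vs 'e' => DIFFER
  Position 4: 'c' vs 'c' => same
  Position 5: 'e' vs 'c' => DIFFER
Positions that differ: 4

4


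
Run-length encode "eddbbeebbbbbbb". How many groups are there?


Input: eddbbeebbbbbbb
Scanning for consecutive runs:
  Group 1: 'e' x 1 (positions 0-0)
  Group 2: 'd' x 2 (positions 1-2)
  Group 3: 'b' x 2 (positions 3-4)
  Group 4: 'e' x 2 (positions 5-6)
  Group 5: 'b' x 7 (positions 7-13)
Total groups: 5

5


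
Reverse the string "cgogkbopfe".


Input: cgogkbopfe
Reading characters right to left:
  Position 9: 'e'
  Position 8: 'f'
  Position 7: 'p'
  Position 6: 'o'
  Position 5: 'b'
  Position 4: 'k'
  Position 3: 'g'
  Position 2: 'o'
  Position 1: 'g'
  Position 0: 'c'
Reversed: efpobkgogc

efpobkgogc


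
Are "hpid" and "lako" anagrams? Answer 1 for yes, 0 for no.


Strings: "hpid", "lako"
Sorted first:  dhip
Sorted second: aklo
Differ at position 0: 'd' vs 'a' => not anagrams

0


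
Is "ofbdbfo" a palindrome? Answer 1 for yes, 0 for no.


Input: ofbdbfo
Reversed: ofbdbfo
  Compare pos 0 ('o') with pos 6 ('o'): match
  Compare pos 1 ('f') with pos 5 ('f'): match
  Compare pos 2 ('b') with pos 4 ('b'): match
Result: palindrome

1


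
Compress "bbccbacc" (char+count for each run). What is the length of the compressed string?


Input: bbccbacc
Runs:
  'b' x 2 => "b2"
  'c' x 2 => "c2"
  'b' x 1 => "b1"
  'a' x 1 => "a1"
  'c' x 2 => "c2"
Compressed: "b2c2b1a1c2"
Compressed length: 10

10


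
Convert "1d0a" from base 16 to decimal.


Input: "1d0a" in base 16
Positional expansion:
  Digit '1' (value 1) x 16^3 = 4096
  Digit 'd' (value 13) x 16^2 = 3328
  Digit '0' (value 0) x 16^1 = 0
  Digit 'a' (value 10) x 16^0 = 10
Sum = 7434

7434


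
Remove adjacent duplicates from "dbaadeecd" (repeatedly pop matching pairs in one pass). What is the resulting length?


Input: dbaadeecd
Stack-based adjacent duplicate removal:
  Read 'd': push. Stack: d
  Read 'b': push. Stack: db
  Read 'a': push. Stack: dba
  Read 'a': matches stack top 'a' => pop. Stack: db
  Read 'd': push. Stack: dbd
  Read 'e': push. Stack: dbde
  Read 'e': matches stack top 'e' => pop. Stack: dbd
  Read 'c': push. Stack: dbdc
  Read 'd': push. Stack: dbdcd
Final stack: "dbdcd" (length 5)

5


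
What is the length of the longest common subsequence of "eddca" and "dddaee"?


LCS of "eddca" and "dddaee"
DP table:
           d    d    d    a    e    e
      0    0    0    0    0    0    0
  e   0    0    0    0    0    1    1
  d   0    1    1    1    1    1    1
  d   0    1    2    2    2    2    2
  c   0    1    2    2    2    2    2
  a   0    1    2    2    3    3    3
LCS length = dp[5][6] = 3

3


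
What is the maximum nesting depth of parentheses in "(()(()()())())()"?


Input: "(()(()()())())()"
Tracking depth:
  Position 0 '(': depth becomes 1
  Position 1 '(': depth becomes 2
  Position 2 ')': depth becomes 1
  Position 3 '(': depth becomes 2
  Position 4 '(': depth becomes 3
  Position 5 ')': depth becomes 2
  Position 6 '(': depth becomes 3
  Position 7 ')': depth becomes 2
  Position 8 '(': depth becomes 3
  Position 9 ')': depth becomes 2
  Position 10 ')': depth becomes 1
  Position 11 '(': depth becomes 2
  Position 12 ')': depth becomes 1
  Position 13 ')': depth becomes 0
  Position 14 '(': depth becomes 1
  Position 15 ')': depth becomes 0
Maximum depth reached: 3

3


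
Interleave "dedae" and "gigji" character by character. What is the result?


Interleaving "dedae" and "gigji":
  Position 0: 'd' from first, 'g' from second => "dg"
  Position 1: 'e' from first, 'i' from second => "ei"
  Position 2: 'd' from first, 'g' from second => "dg"
  Position 3: 'a' from first, 'j' from second => "aj"
  Position 4: 'e' from first, 'i' from second => "ei"
Result: dgeidgajei

dgeidgajei


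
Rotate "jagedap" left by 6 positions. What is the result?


Input: "jagedap", rotate left by 6
First 6 characters: "jageda"
Remaining characters: "p"
Concatenate remaining + first: "p" + "jageda" = "pjageda"

pjageda


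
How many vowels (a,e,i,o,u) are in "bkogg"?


Input: bkogg
Checking each character:
  'b' at position 0: consonant
  'k' at position 1: consonant
  'o' at position 2: vowel (running total: 1)
  'g' at position 3: consonant
  'g' at position 4: consonant
Total vowels: 1

1


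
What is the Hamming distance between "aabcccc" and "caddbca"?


Comparing "aabcccc" and "caddbca" position by position:
  Position 0: 'a' vs 'c' => differ
  Position 1: 'a' vs 'a' => same
  Position 2: 'b' vs 'd' => differ
  Position 3: 'c' vs 'd' => differ
  Position 4: 'c' vs 'b' => differ
  Position 5: 'c' vs 'c' => same
  Position 6: 'c' vs 'a' => differ
Total differences (Hamming distance): 5

5


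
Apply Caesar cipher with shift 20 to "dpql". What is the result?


Caesar cipher: shift "dpql" by 20
  'd' (pos 3) + 20 = pos 23 = 'x'
  'p' (pos 15) + 20 = pos 9 = 'j'
  'q' (pos 16) + 20 = pos 10 = 'k'
  'l' (pos 11) + 20 = pos 5 = 'f'
Result: xjkf

xjkf


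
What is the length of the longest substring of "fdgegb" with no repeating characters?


Input: "fdgegb"
Sliding window (track last position of each char):
  Position 0 ('f'): window [0,0] length 1 -- new best
  Position 1 ('d'): window [0,1] length 2 -- new best
  Position 2 ('g'): window [0,2] length 3 -- new best
  Position 3 ('e'): window [0,3] length 4 -- new best
  Position 4 ('g'): repeat (last at 2), move window start to 3
  Position 4 ('g'): window [3,4] length 2
  Position 5 ('b'): window [3,5] length 3
Longest substring with no repeats: "fdge" with length 4

4


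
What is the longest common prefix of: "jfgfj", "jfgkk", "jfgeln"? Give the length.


Words: jfgfj, jfgkk, jfgeln
  Position 0: all 'j' => match
  Position 1: all 'f' => match
  Position 2: all 'g' => match
  Position 3: ('f', 'k', 'e') => mismatch, stop
LCP = "jfg" (length 3)

3


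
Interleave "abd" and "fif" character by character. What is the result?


Interleaving "abd" and "fif":
  Position 0: 'a' from first, 'f' from second => "af"
  Position 1: 'b' from first, 'i' from second => "bi"
  Position 2: 'd' from first, 'f' from second => "df"
Result: afbidf

afbidf


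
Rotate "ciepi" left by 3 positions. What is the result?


Input: "ciepi", rotate left by 3
First 3 characters: "cie"
Remaining characters: "pi"
Concatenate remaining + first: "pi" + "cie" = "picie"

picie


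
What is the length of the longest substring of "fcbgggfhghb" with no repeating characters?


Input: "fcbgggfhghb"
Sliding window (track last position of each char):
  Position 0 ('f'): window [0,0] length 1 -- new best
  Position 1 ('c'): window [0,1] length 2 -- new best
  Position 2 ('b'): window [0,2] length 3 -- new best
  Position 3 ('g'): window [0,3] length 4 -- new best
  Position 4 ('g'): repeat (last at 3), move window start to 4
  Position 4 ('g'): window [4,4] length 1
  Position 5 ('g'): repeat (last at 4), move window start to 5
  Position 5 ('g'): window [5,5] length 1
  Position 6 ('f'): window [5,6] length 2
  Position 7 ('h'): window [5,7] length 3
  Position 8 ('g'): repeat (last at 5), move window start to 6
  Position 8 ('g'): window [6,8] length 3
  Position 9 ('h'): repeat (last at 7), move window start to 8
  Position 9 ('h'): window [8,9] length 2
  Position 10 ('b'): window [8,10] length 3
Longest substring with no repeats: "fcbg" with length 4

4


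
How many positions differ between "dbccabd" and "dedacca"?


Comparing "dbccabd" and "dedacca" position by position:
  Position 0: 'd' vs 'd' => same
  Position 1: 'b' vs 'e' => DIFFER
  Position 2: 'c' vs 'd' => DIFFER
  Position 3: 'c' vs 'a' => DIFFER
  Position 4: 'a' vs 'c' => DIFFER
  Position 5: 'b' vs 'c' => DIFFER
  Position 6: 'd' vs 'a' => DIFFER
Positions that differ: 6

6


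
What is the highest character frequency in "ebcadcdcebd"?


Input: ebcadcdcebd
Character counts:
  'a': 1
  'b': 2
  'c': 3
  'd': 3
  'e': 2
Maximum frequency: 3

3


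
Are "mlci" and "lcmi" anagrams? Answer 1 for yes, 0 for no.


Strings: "mlci", "lcmi"
Sorted first:  cilm
Sorted second: cilm
Sorted forms match => anagrams

1


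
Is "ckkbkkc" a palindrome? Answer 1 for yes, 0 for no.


Input: ckkbkkc
Reversed: ckkbkkc
  Compare pos 0 ('c') with pos 6 ('c'): match
  Compare pos 1 ('k') with pos 5 ('k'): match
  Compare pos 2 ('k') with pos 4 ('k'): match
Result: palindrome

1


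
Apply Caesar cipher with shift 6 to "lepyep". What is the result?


Caesar cipher: shift "lepyep" by 6
  'l' (pos 11) + 6 = pos 17 = 'r'
  'e' (pos 4) + 6 = pos 10 = 'k'
  'p' (pos 15) + 6 = pos 21 = 'v'
  'y' (pos 24) + 6 = pos 4 = 'e'
  'e' (pos 4) + 6 = pos 10 = 'k'
  'p' (pos 15) + 6 = pos 21 = 'v'
Result: rkvekv

rkvekv


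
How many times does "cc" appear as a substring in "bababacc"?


Searching for "cc" in "bababacc"
Scanning each position:
  Position 0: "ba" => no
  Position 1: "ab" => no
  Position 2: "ba" => no
  Position 3: "ab" => no
  Position 4: "ba" => no
  Position 5: "ac" => no
  Position 6: "cc" => MATCH
Total occurrences: 1

1


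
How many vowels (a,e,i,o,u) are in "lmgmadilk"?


Input: lmgmadilk
Checking each character:
  'l' at position 0: consonant
  'm' at position 1: consonant
  'g' at position 2: consonant
  'm' at position 3: consonant
  'a' at position 4: vowel (running total: 1)
  'd' at position 5: consonant
  'i' at position 6: vowel (running total: 2)
  'l' at position 7: consonant
  'k' at position 8: consonant
Total vowels: 2

2


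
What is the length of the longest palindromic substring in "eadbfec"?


Input: "eadbfec"
Checking substrings for palindromes:
  No multi-char palindromic substrings found
Longest palindromic substring: "e" with length 1

1


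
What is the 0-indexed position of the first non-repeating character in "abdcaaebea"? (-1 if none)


Input: abdcaaebea
Character frequencies:
  'a': 4
  'b': 2
  'c': 1
  'd': 1
  'e': 2
Scanning left to right for freq == 1:
  Position 0 ('a'): freq=4, skip
  Position 1 ('b'): freq=2, skip
  Position 2 ('d'): unique! => answer = 2

2


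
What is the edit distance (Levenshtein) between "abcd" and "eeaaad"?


Computing edit distance: "abcd" -> "eeaaad"
DP table:
           e    e    a    a    a    d
      0    1    2    3    4    5    6
  a   1    1    2    2    3    4    5
  b   2    2    2    3    3    4    5
  c   3    3    3    3    4    4    5
  d   4    4    4    4    4    5    4
Edit distance = dp[4][6] = 4

4


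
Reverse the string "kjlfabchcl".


Input: kjlfabchcl
Reading characters right to left:
  Position 9: 'l'
  Position 8: 'c'
  Position 7: 'h'
  Position 6: 'c'
  Position 5: 'b'
  Position 4: 'a'
  Position 3: 'f'
  Position 2: 'l'
  Position 1: 'j'
  Position 0: 'k'
Reversed: lchcbafljk

lchcbafljk


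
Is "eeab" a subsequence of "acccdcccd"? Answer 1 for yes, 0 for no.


Check if "eeab" is a subsequence of "acccdcccd"
Greedy scan:
  Position 0 ('a'): no match needed
  Position 1 ('c'): no match needed
  Position 2 ('c'): no match needed
  Position 3 ('c'): no match needed
  Position 4 ('d'): no match needed
  Position 5 ('c'): no match needed
  Position 6 ('c'): no match needed
  Position 7 ('c'): no match needed
  Position 8 ('d'): no match needed
Only matched 0/4 characters => not a subsequence

0


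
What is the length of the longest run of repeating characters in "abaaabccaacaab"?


Input: "abaaabccaacaab"
Scanning for longest run:
  Position 1 ('b'): new char, reset run to 1
  Position 2 ('a'): new char, reset run to 1
  Position 3 ('a'): continues run of 'a', length=2
  Position 4 ('a'): continues run of 'a', length=3
  Position 5 ('b'): new char, reset run to 1
  Position 6 ('c'): new char, reset run to 1
  Position 7 ('c'): continues run of 'c', length=2
  Position 8 ('a'): new char, reset run to 1
  Position 9 ('a'): continues run of 'a', length=2
  Position 10 ('c'): new char, reset run to 1
  Position 11 ('a'): new char, reset run to 1
  Position 12 ('a'): continues run of 'a', length=2
  Position 13 ('b'): new char, reset run to 1
Longest run: 'a' with length 3

3


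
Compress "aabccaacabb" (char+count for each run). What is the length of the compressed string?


Input: aabccaacabb
Runs:
  'a' x 2 => "a2"
  'b' x 1 => "b1"
  'c' x 2 => "c2"
  'a' x 2 => "a2"
  'c' x 1 => "c1"
  'a' x 1 => "a1"
  'b' x 2 => "b2"
Compressed: "a2b1c2a2c1a1b2"
Compressed length: 14

14


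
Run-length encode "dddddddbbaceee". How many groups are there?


Input: dddddddbbaceee
Scanning for consecutive runs:
  Group 1: 'd' x 7 (positions 0-6)
  Group 2: 'b' x 2 (positions 7-8)
  Group 3: 'a' x 1 (positions 9-9)
  Group 4: 'c' x 1 (positions 10-10)
  Group 5: 'e' x 3 (positions 11-13)
Total groups: 5

5


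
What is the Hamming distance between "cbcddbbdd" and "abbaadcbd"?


Comparing "cbcddbbdd" and "abbaadcbd" position by position:
  Position 0: 'c' vs 'a' => differ
  Position 1: 'b' vs 'b' => same
  Position 2: 'c' vs 'b' => differ
  Position 3: 'd' vs 'a' => differ
  Position 4: 'd' vs 'a' => differ
  Position 5: 'b' vs 'd' => differ
  Position 6: 'b' vs 'c' => differ
  Position 7: 'd' vs 'b' => differ
  Position 8: 'd' vs 'd' => same
Total differences (Hamming distance): 7

7


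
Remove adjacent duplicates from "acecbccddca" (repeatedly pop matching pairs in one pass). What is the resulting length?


Input: acecbccddca
Stack-based adjacent duplicate removal:
  Read 'a': push. Stack: a
  Read 'c': push. Stack: ac
  Read 'e': push. Stack: ace
  Read 'c': push. Stack: acec
  Read 'b': push. Stack: acecb
  Read 'c': push. Stack: acecbc
  Read 'c': matches stack top 'c' => pop. Stack: acecb
  Read 'd': push. Stack: acecbd
  Read 'd': matches stack top 'd' => pop. Stack: acecb
  Read 'c': push. Stack: acecbc
  Read 'a': push. Stack: acecbca
Final stack: "acecbca" (length 7)

7


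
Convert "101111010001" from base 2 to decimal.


Input: "101111010001" in base 2
Positional expansion:
  Digit '1' (value 1) x 2^11 = 2048
  Digit '0' (value 0) x 2^10 = 0
  Digit '1' (value 1) x 2^9 = 512
  Digit '1' (value 1) x 2^8 = 256
  Digit '1' (value 1) x 2^7 = 128
  Digit '1' (value 1) x 2^6 = 64
  Digit '0' (value 0) x 2^5 = 0
  Digit '1' (value 1) x 2^4 = 16
  Digit '0' (value 0) x 2^3 = 0
  Digit '0' (value 0) x 2^2 = 0
  Digit '0' (value 0) x 2^1 = 0
  Digit '1' (value 1) x 2^0 = 1
Sum = 3025

3025


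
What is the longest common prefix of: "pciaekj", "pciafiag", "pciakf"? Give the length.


Words: pciaekj, pciafiag, pciakf
  Position 0: all 'p' => match
  Position 1: all 'c' => match
  Position 2: all 'i' => match
  Position 3: all 'a' => match
  Position 4: ('e', 'f', 'k') => mismatch, stop
LCP = "pcia" (length 4)

4


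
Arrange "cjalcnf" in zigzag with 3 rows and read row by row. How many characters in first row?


Zigzag "cjalcnf" into 3 rows:
Placing characters:
  'c' => row 0
  'j' => row 1
  'a' => row 2
  'l' => row 1
  'c' => row 0
  'n' => row 1
  'f' => row 2
Rows:
  Row 0: "cc"
  Row 1: "jln"
  Row 2: "af"
First row length: 2

2


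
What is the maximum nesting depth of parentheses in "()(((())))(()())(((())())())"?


Input: "()(((())))(()())(((())())())"
Tracking depth:
  Position 0 '(': depth becomes 1
  Position 1 ')': depth becomes 0
  Position 2 '(': depth becomes 1
  Position 3 '(': depth becomes 2
  Position 4 '(': depth becomes 3
  Position 5 '(': depth becomes 4
  Position 6 ')': depth becomes 3
  Position 7 ')': depth becomes 2
  Position 8 ')': depth becomes 1
  Position 9 ')': depth becomes 0
  Position 10 '(': depth becomes 1
  Position 11 '(': depth becomes 2
  Position 12 ')': depth becomes 1
  Position 13 '(': depth becomes 2
  Position 14 ')': depth becomes 1
  Position 15 ')': depth becomes 0
  Position 16 '(': depth becomes 1
  Position 17 '(': depth becomes 2
  Position 18 '(': depth becomes 3
  Position 19 '(': depth becomes 4
  Position 20 ')': depth becomes 3
  Position 21 ')': depth becomes 2
  Position 22 '(': depth becomes 3
  Position 23 ')': depth becomes 2
  Position 24 ')': depth becomes 1
  Position 25 '(': depth becomes 2
  Position 26 ')': depth becomes 1
  Position 27 ')': depth becomes 0
Maximum depth reached: 4

4


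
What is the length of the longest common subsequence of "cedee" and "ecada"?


LCS of "cedee" and "ecada"
DP table:
           e    c    a    d    a
      0    0    0    0    0    0
  c   0    0    1    1    1    1
  e   0    1    1    1    1    1
  d   0    1    1    1    2    2
  e   0    1    1    1    2    2
  e   0    1    1    1    2    2
LCS length = dp[5][5] = 2

2


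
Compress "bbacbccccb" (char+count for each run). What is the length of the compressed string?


Input: bbacbccccb
Runs:
  'b' x 2 => "b2"
  'a' x 1 => "a1"
  'c' x 1 => "c1"
  'b' x 1 => "b1"
  'c' x 4 => "c4"
  'b' x 1 => "b1"
Compressed: "b2a1c1b1c4b1"
Compressed length: 12

12


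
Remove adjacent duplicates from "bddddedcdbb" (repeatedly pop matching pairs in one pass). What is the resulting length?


Input: bddddedcdbb
Stack-based adjacent duplicate removal:
  Read 'b': push. Stack: b
  Read 'd': push. Stack: bd
  Read 'd': matches stack top 'd' => pop. Stack: b
  Read 'd': push. Stack: bd
  Read 'd': matches stack top 'd' => pop. Stack: b
  Read 'e': push. Stack: be
  Read 'd': push. Stack: bed
  Read 'c': push. Stack: bedc
  Read 'd': push. Stack: bedcd
  Read 'b': push. Stack: bedcdb
  Read 'b': matches stack top 'b' => pop. Stack: bedcd
Final stack: "bedcd" (length 5)

5


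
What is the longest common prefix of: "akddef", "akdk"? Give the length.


Words: akddef, akdk
  Position 0: all 'a' => match
  Position 1: all 'k' => match
  Position 2: all 'd' => match
  Position 3: ('d', 'k') => mismatch, stop
LCP = "akd" (length 3)

3


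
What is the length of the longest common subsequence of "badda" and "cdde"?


LCS of "badda" and "cdde"
DP table:
           c    d    d    e
      0    0    0    0    0
  b   0    0    0    0    0
  a   0    0    0    0    0
  d   0    0    1    1    1
  d   0    0    1    2    2
  a   0    0    1    2    2
LCS length = dp[5][4] = 2

2


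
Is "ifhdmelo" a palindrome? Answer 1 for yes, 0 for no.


Input: ifhdmelo
Reversed: olemdhfi
  Compare pos 0 ('i') with pos 7 ('o'): MISMATCH
  Compare pos 1 ('f') with pos 6 ('l'): MISMATCH
  Compare pos 2 ('h') with pos 5 ('e'): MISMATCH
  Compare pos 3 ('d') with pos 4 ('m'): MISMATCH
Result: not a palindrome

0


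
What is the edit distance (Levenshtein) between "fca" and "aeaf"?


Computing edit distance: "fca" -> "aeaf"
DP table:
           a    e    a    f
      0    1    2    3    4
  f   1    1    2    3    3
  c   2    2    2    3    4
  a   3    2    3    2    3
Edit distance = dp[3][4] = 3

3


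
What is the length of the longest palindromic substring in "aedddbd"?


Input: "aedddbd"
Checking substrings for palindromes:
  [2:5] "ddd" (len 3) => palindrome
  [4:7] "dbd" (len 3) => palindrome
  [2:4] "dd" (len 2) => palindrome
  [3:5] "dd" (len 2) => palindrome
Longest palindromic substring: "ddd" with length 3

3


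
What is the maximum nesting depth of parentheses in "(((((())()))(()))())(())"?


Input: "(((((())()))(()))())(())"
Tracking depth:
  Position 0 '(': depth becomes 1
  Position 1 '(': depth becomes 2
  Position 2 '(': depth becomes 3
  Position 3 '(': depth becomes 4
  Position 4 '(': depth becomes 5
  Position 5 '(': depth becomes 6
  Position 6 ')': depth becomes 5
  Position 7 ')': depth becomes 4
  Position 8 '(': depth becomes 5
  Position 9 ')': depth becomes 4
  Position 10 ')': depth becomes 3
  Position 11 ')': depth becomes 2
  Position 12 '(': depth becomes 3
  Position 13 '(': depth becomes 4
  Position 14 ')': depth becomes 3
  Position 15 ')': depth becomes 2
  Position 16 ')': depth becomes 1
  Position 17 '(': depth becomes 2
  Position 18 ')': depth becomes 1
  Position 19 ')': depth becomes 0
  Position 20 '(': depth becomes 1
  Position 21 '(': depth becomes 2
  Position 22 ')': depth becomes 1
  Position 23 ')': depth becomes 0
Maximum depth reached: 6

6


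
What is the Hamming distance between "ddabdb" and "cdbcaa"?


Comparing "ddabdb" and "cdbcaa" position by position:
  Position 0: 'd' vs 'c' => differ
  Position 1: 'd' vs 'd' => same
  Position 2: 'a' vs 'b' => differ
  Position 3: 'b' vs 'c' => differ
  Position 4: 'd' vs 'a' => differ
  Position 5: 'b' vs 'a' => differ
Total differences (Hamming distance): 5

5


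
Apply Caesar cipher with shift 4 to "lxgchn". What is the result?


Caesar cipher: shift "lxgchn" by 4
  'l' (pos 11) + 4 = pos 15 = 'p'
  'x' (pos 23) + 4 = pos 1 = 'b'
  'g' (pos 6) + 4 = pos 10 = 'k'
  'c' (pos 2) + 4 = pos 6 = 'g'
  'h' (pos 7) + 4 = pos 11 = 'l'
  'n' (pos 13) + 4 = pos 17 = 'r'
Result: pbkglr

pbkglr


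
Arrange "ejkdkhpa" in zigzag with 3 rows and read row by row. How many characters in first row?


Zigzag "ejkdkhpa" into 3 rows:
Placing characters:
  'e' => row 0
  'j' => row 1
  'k' => row 2
  'd' => row 1
  'k' => row 0
  'h' => row 1
  'p' => row 2
  'a' => row 1
Rows:
  Row 0: "ek"
  Row 1: "jdha"
  Row 2: "kp"
First row length: 2

2


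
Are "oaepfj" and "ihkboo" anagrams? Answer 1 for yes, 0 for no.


Strings: "oaepfj", "ihkboo"
Sorted first:  aefjop
Sorted second: bhikoo
Differ at position 0: 'a' vs 'b' => not anagrams

0


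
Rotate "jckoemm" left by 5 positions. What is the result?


Input: "jckoemm", rotate left by 5
First 5 characters: "jckoe"
Remaining characters: "mm"
Concatenate remaining + first: "mm" + "jckoe" = "mmjckoe"

mmjckoe


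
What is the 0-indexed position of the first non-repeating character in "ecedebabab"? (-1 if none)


Input: ecedebabab
Character frequencies:
  'a': 2
  'b': 3
  'c': 1
  'd': 1
  'e': 3
Scanning left to right for freq == 1:
  Position 0 ('e'): freq=3, skip
  Position 1 ('c'): unique! => answer = 1

1


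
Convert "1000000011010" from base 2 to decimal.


Input: "1000000011010" in base 2
Positional expansion:
  Digit '1' (value 1) x 2^12 = 4096
  Digit '0' (value 0) x 2^11 = 0
  Digit '0' (value 0) x 2^10 = 0
  Digit '0' (value 0) x 2^9 = 0
  Digit '0' (value 0) x 2^8 = 0
  Digit '0' (value 0) x 2^7 = 0
  Digit '0' (value 0) x 2^6 = 0
  Digit '0' (value 0) x 2^5 = 0
  Digit '1' (value 1) x 2^4 = 16
  Digit '1' (value 1) x 2^3 = 8
  Digit '0' (value 0) x 2^2 = 0
  Digit '1' (value 1) x 2^1 = 2
  Digit '0' (value 0) x 2^0 = 0
Sum = 4122

4122


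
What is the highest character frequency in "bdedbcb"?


Input: bdedbcb
Character counts:
  'b': 3
  'c': 1
  'd': 2
  'e': 1
Maximum frequency: 3

3


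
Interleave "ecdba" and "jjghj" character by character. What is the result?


Interleaving "ecdba" and "jjghj":
  Position 0: 'e' from first, 'j' from second => "ej"
  Position 1: 'c' from first, 'j' from second => "cj"
  Position 2: 'd' from first, 'g' from second => "dg"
  Position 3: 'b' from first, 'h' from second => "bh"
  Position 4: 'a' from first, 'j' from second => "aj"
Result: ejcjdgbhaj

ejcjdgbhaj


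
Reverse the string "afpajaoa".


Input: afpajaoa
Reading characters right to left:
  Position 7: 'a'
  Position 6: 'o'
  Position 5: 'a'
  Position 4: 'j'
  Position 3: 'a'
  Position 2: 'p'
  Position 1: 'f'
  Position 0: 'a'
Reversed: aoajapfa

aoajapfa


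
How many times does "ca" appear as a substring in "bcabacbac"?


Searching for "ca" in "bcabacbac"
Scanning each position:
  Position 0: "bc" => no
  Position 1: "ca" => MATCH
  Position 2: "ab" => no
  Position 3: "ba" => no
  Position 4: "ac" => no
  Position 5: "cb" => no
  Position 6: "ba" => no
  Position 7: "ac" => no
Total occurrences: 1

1


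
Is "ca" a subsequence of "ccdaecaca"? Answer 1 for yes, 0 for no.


Check if "ca" is a subsequence of "ccdaecaca"
Greedy scan:
  Position 0 ('c'): matches sub[0] = 'c'
  Position 1 ('c'): no match needed
  Position 2 ('d'): no match needed
  Position 3 ('a'): matches sub[1] = 'a'
  Position 4 ('e'): no match needed
  Position 5 ('c'): no match needed
  Position 6 ('a'): no match needed
  Position 7 ('c'): no match needed
  Position 8 ('a'): no match needed
All 2 characters matched => is a subsequence

1


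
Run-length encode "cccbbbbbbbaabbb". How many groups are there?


Input: cccbbbbbbbaabbb
Scanning for consecutive runs:
  Group 1: 'c' x 3 (positions 0-2)
  Group 2: 'b' x 7 (positions 3-9)
  Group 3: 'a' x 2 (positions 10-11)
  Group 4: 'b' x 3 (positions 12-14)
Total groups: 4

4


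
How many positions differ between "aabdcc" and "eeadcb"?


Comparing "aabdcc" and "eeadcb" position by position:
  Position 0: 'a' vs 'e' => DIFFER
  Position 1: 'a' vs 'e' => DIFFER
  Position 2: 'b' vs 'a' => DIFFER
  Position 3: 'd' vs 'd' => same
  Position 4: 'c' vs 'c' => same
  Position 5: 'c' vs 'b' => DIFFER
Positions that differ: 4

4


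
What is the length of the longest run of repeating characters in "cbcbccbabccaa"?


Input: "cbcbccbabccaa"
Scanning for longest run:
  Position 1 ('b'): new char, reset run to 1
  Position 2 ('c'): new char, reset run to 1
  Position 3 ('b'): new char, reset run to 1
  Position 4 ('c'): new char, reset run to 1
  Position 5 ('c'): continues run of 'c', length=2
  Position 6 ('b'): new char, reset run to 1
  Position 7 ('a'): new char, reset run to 1
  Position 8 ('b'): new char, reset run to 1
  Position 9 ('c'): new char, reset run to 1
  Position 10 ('c'): continues run of 'c', length=2
  Position 11 ('a'): new char, reset run to 1
  Position 12 ('a'): continues run of 'a', length=2
Longest run: 'c' with length 2

2


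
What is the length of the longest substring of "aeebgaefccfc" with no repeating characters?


Input: "aeebgaefccfc"
Sliding window (track last position of each char):
  Position 0 ('a'): window [0,0] length 1 -- new best
  Position 1 ('e'): window [0,1] length 2 -- new best
  Position 2 ('e'): repeat (last at 1), move window start to 2
  Position 2 ('e'): window [2,2] length 1
  Position 3 ('b'): window [2,3] length 2
  Position 4 ('g'): window [2,4] length 3 -- new best
  Position 5 ('a'): window [2,5] length 4 -- new best
  Position 6 ('e'): repeat (last at 2), move window start to 3
  Position 6 ('e'): window [3,6] length 4
  Position 7 ('f'): window [3,7] length 5 -- new best
  Position 8 ('c'): window [3,8] length 6 -- new best
  Position 9 ('c'): repeat (last at 8), move window start to 9
  Position 9 ('c'): window [9,9] length 1
  Position 10 ('f'): window [9,10] length 2
  Position 11 ('c'): repeat (last at 9), move window start to 10
  Position 11 ('c'): window [10,11] length 2
Longest substring with no repeats: "bgaefc" with length 6

6


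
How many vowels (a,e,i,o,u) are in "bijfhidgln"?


Input: bijfhidgln
Checking each character:
  'b' at position 0: consonant
  'i' at position 1: vowel (running total: 1)
  'j' at position 2: consonant
  'f' at position 3: consonant
  'h' at position 4: consonant
  'i' at position 5: vowel (running total: 2)
  'd' at position 6: consonant
  'g' at position 7: consonant
  'l' at position 8: consonant
  'n' at position 9: consonant
Total vowels: 2

2


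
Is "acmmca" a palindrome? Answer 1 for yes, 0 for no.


Input: acmmca
Reversed: acmmca
  Compare pos 0 ('a') with pos 5 ('a'): match
  Compare pos 1 ('c') with pos 4 ('c'): match
  Compare pos 2 ('m') with pos 3 ('m'): match
Result: palindrome

1


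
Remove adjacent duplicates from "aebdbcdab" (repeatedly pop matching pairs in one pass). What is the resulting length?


Input: aebdbcdab
Stack-based adjacent duplicate removal:
  Read 'a': push. Stack: a
  Read 'e': push. Stack: ae
  Read 'b': push. Stack: aeb
  Read 'd': push. Stack: aebd
  Read 'b': push. Stack: aebdb
  Read 'c': push. Stack: aebdbc
  Read 'd': push. Stack: aebdbcd
  Read 'a': push. Stack: aebdbcda
  Read 'b': push. Stack: aebdbcdab
Final stack: "aebdbcdab" (length 9)

9


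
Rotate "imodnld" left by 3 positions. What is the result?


Input: "imodnld", rotate left by 3
First 3 characters: "imo"
Remaining characters: "dnld"
Concatenate remaining + first: "dnld" + "imo" = "dnldimo"

dnldimo


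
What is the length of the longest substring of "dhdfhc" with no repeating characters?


Input: "dhdfhc"
Sliding window (track last position of each char):
  Position 0 ('d'): window [0,0] length 1 -- new best
  Position 1 ('h'): window [0,1] length 2 -- new best
  Position 2 ('d'): repeat (last at 0), move window start to 1
  Position 2 ('d'): window [1,2] length 2
  Position 3 ('f'): window [1,3] length 3 -- new best
  Position 4 ('h'): repeat (last at 1), move window start to 2
  Position 4 ('h'): window [2,4] length 3
  Position 5 ('c'): window [2,5] length 4 -- new best
Longest substring with no repeats: "dfhc" with length 4

4
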